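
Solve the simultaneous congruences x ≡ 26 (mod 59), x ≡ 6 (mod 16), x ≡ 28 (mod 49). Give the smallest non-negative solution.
The moduli 59, 16, 49 are pairwise coprime, so by the CRT there is a unique solution mod 59·16·49 = 46256.
Solve by successive substitution. Start with x ≡ 26 (mod 59).
  Combine with x ≡ 6 (mod 16): write x = 26 + 59·t and require 26 + 59·t ≡ 6 (mod 16), i.e. 59·t ≡ 6 − 26 ≡ 12 (mod 16). Since 59^(−1) ≡ 3 (mod 16) (59 ≡ 11 (mod 16)), t ≡ 3·12 ≡ 4 (mod 16). So x ≡ 26 + 59·4 = 262 (mod 944).
  Combine with x ≡ 28 (mod 49): write x = 262 + 944·t and require 262 + 944·t ≡ 28 (mod 49), i.e. 944·t ≡ 28 − 262 ≡ 11 (mod 49). Since 944^(−1) ≡ 34 (mod 49) (944 ≡ 13 (mod 49)), t ≡ 34·11 ≡ 31 (mod 49). So x ≡ 262 + 944·31 = 29526 (mod 46256).
Unique solution in [0, 46256): x = 29526.

Final answer: x ≡ 29526 (mod 46256); the representative in [0, 46256) is 29526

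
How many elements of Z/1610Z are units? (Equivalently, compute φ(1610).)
Z/1610Z has φ(1610) = 528 units

An element a ∈ Z/1610Z is a unit iff gcd(a, 1610) = 1, so the number of units is φ(1610). φ is multiplicative, with φ(p^e) = p^e − p^(e−1). Factorise 1610 = 2 · 5 · 7 · 23. Then
  φ(1610) = (2 − 1) · (5 − 1) · (7 − 1) · (23 − 1) = 1 · 4 · 6 · 22 = 528.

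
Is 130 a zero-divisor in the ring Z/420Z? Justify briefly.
YES

gcd(130, 420) = 10 > 1, so 130 is not a unit in Z/420Z. In Z/nZ every nonzero non-unit is a zero-divisor: explicitly, take b = 420/gcd = 42 ≠ 0 (mod 420); then 130·42 = 5460 = 13·420, i.e. 130·42 ≡ 0 (mod 420). So 130 is a zero-divisor.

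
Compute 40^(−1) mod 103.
Apply the extended Euclidean algorithm to (103, 40), tracking rows (r, s, t) with s·103 + t·40 = r. Each division r_prev = q·r_cur + r_new produces the new row as (previous row) − q·(current row):
  row A: (103, 1, 0)   [1·103 + 0·40 = 103]
  row B: (40, 0, 1)   [0·103 + 1·40 = 40]
  103 = 2·40 + 23   → row C = row A − 2·row B = (23, 1, −2)   [check: 1·103 − 2·40 = 23]
  40 = 1·23 + 17   → row D = row B − 1·row C = (17, −1, 3)   [check: −1·103 + 3·40 = 17]
  23 = 1·17 + 6   → row E = row C − 1·row D = (6, 2, −5)   [check: 2·103 − 5·40 = 6]
  17 = 2·6 + 5   → row F = row D − 2·row E = (5, −5, 13)   [check: −5·103 + 13·40 = 5]
  6 = 1·5 + 1   → row G = row E − 1·row F = (1, 7, −18)   [check: 7·103 − 18·40 = 1]
  5 = 5·1 + 0   → remainder 0, stop. gcd = 1 (last nonzero row G).
The gcd is 1, so 40 is invertible mod 103. The last nonzero row gives 7·103 − 18·40 = 1, so t = −18. So 40^(−1) ≡ −18 ≡ 85 (mod 103). Verify: 40 · 85 = 3400 ≡ 1 (mod 103). ✓

Final answer: 40^(−1) ≡ 85 (mod 103)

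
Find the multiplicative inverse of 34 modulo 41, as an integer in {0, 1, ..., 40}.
34^(−1) ≡ 35 (mod 41)

Apply the extended Euclidean algorithm to (41, 34), tracking rows (r, s, t) with s·41 + t·34 = r. Each division r_prev = q·r_cur + r_new produces the new row as (previous row) − q·(current row):
  row A: (41, 1, 0)   [1·41 + 0·34 = 41]
  row B: (34, 0, 1)   [0·41 + 1·34 = 34]
  41 = 1·34 + 7   → row C = row A − 1·row B = (7, 1, −1)   [check: 1·41 − 1·34 = 7]
  34 = 4·7 + 6   → row D = row B − 4·row C = (6, −4, 5)   [check: −4·41 + 5·34 = 6]
  7 = 1·6 + 1   → row E = row C − 1·row D = (1, 5, −6)   [check: 5·41 − 6·34 = 1]
  6 = 6·1 + 0   → remainder 0, stop. gcd = 1 (last nonzero row E).
The gcd is 1, so 34 is invertible mod 41. The last nonzero row gives 5·41 − 6·34 = 1, so t = −6. So 34^(−1) ≡ −6 ≡ 35 (mod 41). Verify: 34 · 35 = 1190 ≡ 1 (mod 41). ✓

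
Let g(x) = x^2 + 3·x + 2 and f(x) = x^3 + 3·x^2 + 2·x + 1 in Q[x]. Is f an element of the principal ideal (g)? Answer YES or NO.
NO

In Q[x] the ideal (g) consists of all multiples of g, so f ∈ (g) iff g | f, i.e. iff the remainder of f on division by g is 0. Divide f by g (g is monic, so eliminate the leading term of the running remainder at each step):
  leading term x^3: subtract (x)·g(x) = x^3 + 3·x^2 + 2·x, leaving 1
The remainder r(x) = 1 ≠ 0 (and deg r < deg g), so g ∤ f, i.e. f ∉ (g).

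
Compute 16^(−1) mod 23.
16^(−1) ≡ 13 (mod 23)

Apply the extended Euclidean algorithm to (23, 16), tracking rows (r, s, t) with s·23 + t·16 = r. Each division r_prev = q·r_cur + r_new produces the new row as (previous row) − q·(current row):
  row A: (23, 1, 0)   [1·23 + 0·16 = 23]
  row B: (16, 0, 1)   [0·23 + 1·16 = 16]
  23 = 1·16 + 7   → row C = row A − 1·row B = (7, 1, −1)   [check: 1·23 − 1·16 = 7]
  16 = 2·7 + 2   → row D = row B − 2·row C = (2, −2, 3)   [check: −2·23 + 3·16 = 2]
  7 = 3·2 + 1   → row E = row C − 3·row D = (1, 7, −10)   [check: 7·23 − 10·16 = 1]
  2 = 2·1 + 0   → remainder 0, stop. gcd = 1 (last nonzero row E).
The gcd is 1, so 16 is invertible mod 23. The last nonzero row gives 7·23 − 10·16 = 1, so t = −10. So 16^(−1) ≡ −10 ≡ 13 (mod 23). Verify: 16 · 13 = 208 ≡ 1 (mod 23). ✓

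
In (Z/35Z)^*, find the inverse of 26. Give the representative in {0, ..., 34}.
26^(−1) ≡ 31 (mod 35)

Apply the extended Euclidean algorithm to (35, 26), tracking rows (r, s, t) with s·35 + t·26 = r. Each division r_prev = q·r_cur + r_new produces the new row as (previous row) − q·(current row):
  row A: (35, 1, 0)   [1·35 + 0·26 = 35]
  row B: (26, 0, 1)   [0·35 + 1·26 = 26]
  35 = 1·26 + 9   → row C = row A − 1·row B = (9, 1, −1)   [check: 1·35 − 1·26 = 9]
  26 = 2·9 + 8   → row D = row B − 2·row C = (8, −2, 3)   [check: −2·35 + 3·26 = 8]
  9 = 1·8 + 1   → row E = row C − 1·row D = (1, 3, −4)   [check: 3·35 − 4·26 = 1]
  8 = 8·1 + 0   → remainder 0, stop. gcd = 1 (last nonzero row E).
The gcd is 1, so 26 is invertible mod 35. The last nonzero row gives 3·35 − 4·26 = 1, so t = −4. So 26^(−1) ≡ −4 ≡ 31 (mod 35). Verify: 26 · 31 = 806 ≡ 1 (mod 35). ✓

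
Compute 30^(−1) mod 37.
Apply the extended Euclidean algorithm to (37, 30), tracking rows (r, s, t) with s·37 + t·30 = r. Each division r_prev = q·r_cur + r_new produces the new row as (previous row) − q·(current row):
  row A: (37, 1, 0)   [1·37 + 0·30 = 37]
  row B: (30, 0, 1)   [0·37 + 1·30 = 30]
  37 = 1·30 + 7   → row C = row A − 1·row B = (7, 1, −1)   [check: 1·37 − 1·30 = 7]
  30 = 4·7 + 2   → row D = row B − 4·row C = (2, −4, 5)   [check: −4·37 + 5·30 = 2]
  7 = 3·2 + 1   → row E = row C − 3·row D = (1, 13, −16)   [check: 13·37 − 16·30 = 1]
  2 = 2·1 + 0   → remainder 0, stop. gcd = 1 (last nonzero row E).
The gcd is 1, so 30 is invertible mod 37. The last nonzero row gives 13·37 − 16·30 = 1, so t = −16. So 30^(−1) ≡ −16 ≡ 21 (mod 37). Verify: 30 · 21 = 630 ≡ 1 (mod 37). ✓

Final answer: 30^(−1) ≡ 21 (mod 37)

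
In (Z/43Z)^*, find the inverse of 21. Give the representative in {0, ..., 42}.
21^(−1) ≡ 41 (mod 43)

Apply the extended Euclidean algorithm to (43, 21), tracking rows (r, s, t) with s·43 + t·21 = r. Each division r_prev = q·r_cur + r_new produces the new row as (previous row) − q·(current row):
  row A: (43, 1, 0)   [1·43 + 0·21 = 43]
  row B: (21, 0, 1)   [0·43 + 1·21 = 21]
  43 = 2·21 + 1   → row C = row A − 2·row B = (1, 1, −2)   [check: 1·43 − 2·21 = 1]
  21 = 21·1 + 0   → remainder 0, stop. gcd = 1 (last nonzero row C).
The gcd is 1, so 21 is invertible mod 43. The last nonzero row gives 1·43 − 2·21 = 1, so t = −2. So 21^(−1) ≡ −2 ≡ 41 (mod 43). Verify: 21 · 41 = 861 ≡ 1 (mod 43). ✓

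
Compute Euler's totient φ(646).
φ is multiplicative, with φ(p^e) = p^e − p^(e−1). Factorise 646 = 2 · 17 · 19. Then
  φ(646) = (2 − 1) · (17 − 1) · (19 − 1) = 1 · 16 · 18 = 288.

Final answer: φ(646) = 288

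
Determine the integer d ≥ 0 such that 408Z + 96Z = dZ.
(408, 96) = (24); d = 24

In the PID Z, (a, b) is generated by gcd(a, b). Compute gcd(408, 96) with the extended Euclidean algorithm, tracking rows (r, s, t) with s·408 + t·96 = r:
  row A: (408, 1, 0)   [1·408 + 0·96 = 408]
  row B: (96, 0, 1)   [0·408 + 1·96 = 96]
  408 = 4·96 + 24   → row C = row A − 4·row B = (24, 1, −4)   [check: 1·408 − 4·96 = 24]
  96 = 4·24 + 0   → remainder 0, stop. gcd = 24 (last nonzero row C).
So gcd(408, 96) = 24, with Bézout identity 1·408 − 4·96 = 24. Containment (⊇): the Bézout identity exhibits 24 as an element of (408, 96), giving (24) ⊆ (408, 96). Containment (⊆): since 24 | 408 and 24 | 96 (408 = 24·17, 96 = 24·4), every Z-linear combination of 408 and 96 is divisible by 24, so (408, 96) ⊆ (24). Therefore (408, 96) = (24), d = 24.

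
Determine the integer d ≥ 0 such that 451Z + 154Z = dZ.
In the PID Z, (a, b) is generated by gcd(a, b). Compute gcd(451, 154) with the extended Euclidean algorithm, tracking rows (r, s, t) with s·451 + t·154 = r:
  row A: (451, 1, 0)   [1·451 + 0·154 = 451]
  row B: (154, 0, 1)   [0·451 + 1·154 = 154]
  451 = 2·154 + 143   → row C = row A − 2·row B = (143, 1, −2)   [check: 1·451 − 2·154 = 143]
  154 = 1·143 + 11   → row D = row B − 1·row C = (11, −1, 3)   [check: −1·451 + 3·154 = 11]
  143 = 13·11 + 0   → remainder 0, stop. gcd = 11 (last nonzero row D).
So gcd(451, 154) = 11, with Bézout identity −1·451 + 3·154 = 11. Containment (⊇): the Bézout identity exhibits 11 as an element of (451, 154), giving (11) ⊆ (451, 154). Containment (⊆): since 11 | 451 and 11 | 154 (451 = 11·41, 154 = 11·14), every Z-linear combination of 451 and 154 is divisible by 11, so (451, 154) ⊆ (11). Therefore (451, 154) = (11), d = 11.

Final answer: (451, 154) = (11); d = 11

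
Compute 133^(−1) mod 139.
133^(−1) ≡ 23 (mod 139)

Apply the extended Euclidean algorithm to (139, 133), tracking rows (r, s, t) with s·139 + t·133 = r. Each division r_prev = q·r_cur + r_new produces the new row as (previous row) − q·(current row):
  row A: (139, 1, 0)   [1·139 + 0·133 = 139]
  row B: (133, 0, 1)   [0·139 + 1·133 = 133]
  139 = 1·133 + 6   → row C = row A − 1·row B = (6, 1, −1)   [check: 1·139 − 1·133 = 6]
  133 = 22·6 + 1   → row D = row B − 22·row C = (1, −22, 23)   [check: −22·139 + 23·133 = 1]
  6 = 6·1 + 0   → remainder 0, stop. gcd = 1 (last nonzero row D).
The gcd is 1, so 133 is invertible mod 139. The last nonzero row gives −22·139 + 23·133 = 1, so t = 23. So 133^(−1) ≡ 23 (mod 139). Verify: 133 · 23 = 3059 ≡ 1 (mod 139). ✓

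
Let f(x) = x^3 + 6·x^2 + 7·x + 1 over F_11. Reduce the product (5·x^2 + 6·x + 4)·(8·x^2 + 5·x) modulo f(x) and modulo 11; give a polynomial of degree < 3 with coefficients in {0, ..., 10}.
a · b ≡ 3·x^2 + 5·x + 2 (mod f(x))

Multiply as integer polynomials: a · b = 40·x^4 + 73·x^3 + 62·x^2 + 20·x. Reducing coefficients mod 11: a · b ≡ 7·x^4 + 7·x^3 + 7·x^2 + 9·x. Now divide by f(x) = x^3 + 6·x^2 + 7·x + 1 in F_11[x], eliminating the leading term at each step:
  leading term 7·x^4: subtract (7·x)·f(x) = 7·x^4 + 9·x^3 + 5·x^2 + 7·x, leaving 9·x^3 + 2·x^2 + 2·x (coefficients mod 11)
  leading term 9·x^3: subtract (9)·f(x) = 9·x^3 + 10·x^2 + 8·x + 9, leaving 3·x^2 + 5·x + 2 (coefficients mod 11)
The degree is now < 3, so this is the remainder. Hence a · b ≡ 3·x^2 + 5·x + 2 in F_11[x]/(f).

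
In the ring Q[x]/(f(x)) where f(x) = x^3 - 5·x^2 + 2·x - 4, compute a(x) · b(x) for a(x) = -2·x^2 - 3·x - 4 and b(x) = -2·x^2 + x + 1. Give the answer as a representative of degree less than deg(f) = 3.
a · b ≡ 115·x^2 - 39·x + 92 (mod f(x))

First multiply in Q[x] without reducing: a · b = 4·x^4 + 4·x^3 + 3·x^2 - 7·x - 4. Now divide by f(x) = x^3 - 5·x^2 + 2·x - 4, eliminating the leading term at each step:
  leading term 4·x^4: subtract (4·x)·f(x) = 4·x^4 - 20·x^3 + 8·x^2 - 16·x, leaving 24·x^3 - 5·x^2 + 9·x - 4
  leading term 24·x^3: subtract (24)·f(x) = 24·x^3 - 120·x^2 + 48·x - 96, leaving 115·x^2 - 39·x + 92
The degree is now < 3, so this is the remainder. Hence a · b ≡ 115·x^2 - 39·x + 92 in Q[x]/(f).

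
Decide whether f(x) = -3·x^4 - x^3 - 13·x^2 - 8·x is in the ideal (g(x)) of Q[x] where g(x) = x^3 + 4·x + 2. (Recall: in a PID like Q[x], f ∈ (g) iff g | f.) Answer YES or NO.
NO

In Q[x] the ideal (g) consists of all multiples of g, so f ∈ (g) iff g | f, i.e. iff the remainder of f on division by g is 0. Divide f by g (g is monic, so eliminate the leading term of the running remainder at each step):
  leading term -3·x^4: subtract (-3·x)·g(x) = -3·x^4 - 12·x^2 - 6·x, leaving -x^3 - x^2 - 2·x
  leading term -x^3: subtract (-1)·g(x) = -x^3 - 4·x - 2, leaving -x^2 + 2·x + 2
The remainder r(x) = -x^2 + 2·x + 2 ≠ 0 (and deg r < deg g), so g ∤ f, i.e. f ∉ (g).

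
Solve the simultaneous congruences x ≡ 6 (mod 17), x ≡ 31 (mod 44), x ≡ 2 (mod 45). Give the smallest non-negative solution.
The moduli 17, 44, 45 are pairwise coprime, so by the CRT there is a unique solution mod 17·44·45 = 33660.
Solve by successive substitution. Start with x ≡ 6 (mod 17).
  Combine with x ≡ 31 (mod 44): write x = 6 + 17·t and require 6 + 17·t ≡ 31 (mod 44), i.e. 17·t ≡ 31 − 6 ≡ 25 (mod 44). Since 17^(−1) ≡ 13 (mod 44), t ≡ 13·25 ≡ 17 (mod 44). So x ≡ 6 + 17·17 = 295 (mod 748).
  Combine with x ≡ 2 (mod 45): write x = 295 + 748·t and require 295 + 748·t ≡ 2 (mod 45), i.e. 748·t ≡ 2 − 295 ≡ 22 (mod 45). Since 748^(−1) ≡ 37 (mod 45) (748 ≡ 28 (mod 45)), t ≡ 37·22 ≡ 4 (mod 45). So x ≡ 295 + 748·4 = 3287 (mod 33660).
Unique solution in [0, 33660): x = 3287.

Final answer: x ≡ 3287 (mod 33660); the representative in [0, 33660) is 3287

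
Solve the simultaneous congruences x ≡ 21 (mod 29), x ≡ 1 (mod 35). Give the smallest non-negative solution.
x ≡ 456 (mod 1015); the representative in [0, 1015) is 456

The moduli 29, 35 are pairwise coprime, so by the CRT there is a unique solution mod 29·35 = 1015.
Solve by successive substitution. Start with x ≡ 21 (mod 29).
  Combine with x ≡ 1 (mod 35): write x = 21 + 29·t and require 21 + 29·t ≡ 1 (mod 35), i.e. 29·t ≡ 1 − 21 ≡ 15 (mod 35). Since 29^(−1) ≡ 29 (mod 35), t ≡ 29·15 ≡ 15 (mod 35). So x ≡ 21 + 29·15 = 456 (mod 1015).
Unique solution in [0, 1015): x = 456.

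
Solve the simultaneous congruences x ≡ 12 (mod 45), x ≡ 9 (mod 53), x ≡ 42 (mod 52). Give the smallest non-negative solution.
x ≡ 26562 (mod 124020); the representative in [0, 124020) is 26562

The moduli 45, 53, 52 are pairwise coprime, so by the CRT there is a unique solution mod 45·53·52 = 124020.
Solve by successive substitution. Start with x ≡ 12 (mod 45).
  Combine with x ≡ 9 (mod 53): write x = 12 + 45·t and require 12 + 45·t ≡ 9 (mod 53), i.e. 45·t ≡ 9 − 12 ≡ 50 (mod 53). Since 45^(−1) ≡ 33 (mod 53), t ≡ 33·50 ≡ 7 (mod 53). So x ≡ 12 + 45·7 = 327 (mod 2385).
  Combine with x ≡ 42 (mod 52): write x = 327 + 2385·t and require 327 + 2385·t ≡ 42 (mod 52), i.e. 2385·t ≡ 42 − 327 ≡ 27 (mod 52). Since 2385^(−1) ≡ 37 (mod 52) (2385 ≡ 45 (mod 52)), t ≡ 37·27 ≡ 11 (mod 52). So x ≡ 327 + 2385·11 = 26562 (mod 124020).
Unique solution in [0, 124020): x = 26562.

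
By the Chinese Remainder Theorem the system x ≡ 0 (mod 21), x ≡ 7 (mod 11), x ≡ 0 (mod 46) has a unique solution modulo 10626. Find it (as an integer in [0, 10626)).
x ≡ 1932 (mod 10626); the representative in [0, 10626) is 1932

The moduli 21, 11, 46 are pairwise coprime, so by the CRT there is a unique solution mod 21·11·46 = 10626.
Solve by successive substitution. Start with x ≡ 0 (mod 21).
  Combine with x ≡ 7 (mod 11): write x = 21·t and require 21·t ≡ 7 (mod 11). Since 21^(−1) ≡ 10 (mod 11) (21 ≡ 10 (mod 11)), t ≡ 10·7 ≡ 4 (mod 11). So x ≡ 21·4 = 84 (mod 231).
  Combine with x ≡ 0 (mod 46): write x = 84 + 231·t and require 84 + 231·t ≡ 0 (mod 46), i.e. 231·t ≡ 0 − 84 ≡ 8 (mod 46). Since 231^(−1) ≡ 1 (mod 46) (231 ≡ 1 (mod 46)), t ≡ 1·8 ≡ 8 (mod 46). So x ≡ 84 + 231·8 = 1932 (mod 10626).
Unique solution in [0, 10626): x = 1932.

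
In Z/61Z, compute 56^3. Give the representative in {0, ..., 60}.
58

Use repeated squaring. Binary(3) = 11. Walk through the bits of the exponent 3 left-to-right: at each bit after the leading one, square the running value, then multiply by 56 if the bit is 1 (always reducing mod 61):
  bit 1 = 1 (leading): start with 56.
  bit 2 = 1: square 56^2 = 3136 ≡ 25; bit is 1, so multiply 25·56 = 1400 ≡ 58 (mod 61).
Final value: 56^3 ≡ 58 (mod 61).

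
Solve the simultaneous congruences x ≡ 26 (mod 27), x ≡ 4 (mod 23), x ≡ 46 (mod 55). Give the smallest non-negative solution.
x ≡ 33101 (mod 34155); the representative in [0, 34155) is 33101

The moduli 27, 23, 55 are pairwise coprime, so by the CRT there is a unique solution mod 27·23·55 = 34155.
Solve by successive substitution. Start with x ≡ 26 (mod 27).
  Combine with x ≡ 4 (mod 23): write x = 26 + 27·t and require 26 + 27·t ≡ 4 (mod 23), i.e. 27·t ≡ 4 − 26 ≡ 1 (mod 23). Since 27^(−1) ≡ 6 (mod 23) (27 ≡ 4 (mod 23)), t ≡ 6·1 ≡ 6 (mod 23). So x ≡ 26 + 27·6 = 188 (mod 621).
  Combine with x ≡ 46 (mod 55): write x = 188 + 621·t and require 188 + 621·t ≡ 46 (mod 55), i.e. 621·t ≡ 46 − 188 ≡ 23 (mod 55). Since 621^(−1) ≡ 31 (mod 55) (621 ≡ 16 (mod 55)), t ≡ 31·23 ≡ 53 (mod 55). So x ≡ 188 + 621·53 = 33101 (mod 34155).
Unique solution in [0, 34155): x = 33101.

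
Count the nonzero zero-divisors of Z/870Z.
In Z/870Z each nonzero element is either a unit (gcd with 870 is 1) or a zero-divisor (gcd > 1). The number of units is φ(870): factorise 870 = 2 · 3 · 5 · 29, so φ(870) = (2 − 1) · (3 − 1) · (5 − 1) · (29 − 1) = 1 · 2 · 4 · 28 = 224. The nonzero elements number 870 − 1 = 869. Hence the nonzero zero-divisors number 869 − 224 = 645.

Final answer: Z/870Z has 645 nonzero zero-divisors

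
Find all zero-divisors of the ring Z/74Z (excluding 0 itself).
An element a ∈ Z/74Z (with a ≠ 0) is a zero-divisor iff gcd(a, 74) > 1 (because a is a unit precisely when gcd(a, n) = 1, and in Z/nZ every nonzero, non-unit element is a zero-divisor). Scan a = 1, ..., 73 and keep those with gcd(a, 74) > 1:
  gcd(2, 74) = 2, gcd(4, 74) = 2, gcd(6, 74) = 2, gcd(8, 74) = 2, gcd(10, 74) = 2, gcd(12, 74) = 2, gcd(14, 74) = 2, gcd(16, 74) = 2, gcd(18, 74) = 2, gcd(20, 74) = 2, gcd(22, 74) = 2, gcd(24, 74) = 2, gcd(26, 74) = 2, gcd(28, 74) = 2, gcd(30, 74) = 2, gcd(32, 74) = 2, gcd(34, 74) = 2, gcd(36, 74) = 2, gcd(37, 74) = 37, gcd(38, 74) = 2, gcd(40, 74) = 2, gcd(42, 74) = 2, gcd(44, 74) = 2, gcd(46, 74) = 2, gcd(48, 74) = 2, gcd(50, 74) = 2, gcd(52, 74) = 2, gcd(54, 74) = 2, gcd(56, 74) = 2, gcd(58, 74) = 2, gcd(60, 74) = 2, gcd(62, 74) = 2, gcd(64, 74) = 2, gcd(66, 74) = 2, gcd(68, 74) = 2, gcd(70, 74) = 2, gcd(72, 74) = 2.
All other a ∈ {1, ..., 73} have gcd(a, 74) = 1 and are units. So the nonzero zero-divisors are exactly the 37 values of a appearing in this scan.

Final answer: nonzero zero-divisors of Z/74Z = {2, 4, 6, 8, 10, 12, 14, 16, 18, 20, 22, 24, 26, 28, 30, 32, 34, 36, 37, 38, 40, 42, 44, 46, 48, 50, 52, 54, 56, 58, 60, 62, 64, 66, 68, 70, 72}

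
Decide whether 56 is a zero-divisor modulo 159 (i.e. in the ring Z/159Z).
gcd(56, 159) = 1, so 56 is a unit in Z/159Z (it has a multiplicative inverse). A unit cannot be a zero-divisor: if 56·b ≡ 0 then multiplying both sides by 56^(−1) gives b ≡ 0. So 56 is not a zero-divisor.

Final answer: NO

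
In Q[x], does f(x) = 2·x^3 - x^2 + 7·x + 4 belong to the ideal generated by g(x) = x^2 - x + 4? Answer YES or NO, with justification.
YES

In Q[x] the ideal (g) consists of all multiples of g, so f ∈ (g) iff g | f, i.e. iff the remainder of f on division by g is 0. Divide f by g (g is monic, so eliminate the leading term of the running remainder at each step):
  leading term 2·x^3: subtract (2·x)·g(x) = 2·x^3 - 2·x^2 + 8·x, leaving x^2 - x + 4
  leading term x^2: subtract (1)·g(x) = x^2 - x + 4, leaving 0
The remainder is 0, so f(x) = g(x) · h(x) with h(x) = 2·x + 1. Hence g | f, i.e. f ∈ (g).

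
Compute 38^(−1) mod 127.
38^(−1) ≡ 117 (mod 127)

Apply the extended Euclidean algorithm to (127, 38), tracking rows (r, s, t) with s·127 + t·38 = r. Each division r_prev = q·r_cur + r_new produces the new row as (previous row) − q·(current row):
  row A: (127, 1, 0)   [1·127 + 0·38 = 127]
  row B: (38, 0, 1)   [0·127 + 1·38 = 38]
  127 = 3·38 + 13   → row C = row A − 3·row B = (13, 1, −3)   [check: 1·127 − 3·38 = 13]
  38 = 2·13 + 12   → row D = row B − 2·row C = (12, −2, 7)   [check: −2·127 + 7·38 = 12]
  13 = 1·12 + 1   → row E = row C − 1·row D = (1, 3, −10)   [check: 3·127 − 10·38 = 1]
  12 = 12·1 + 0   → remainder 0, stop. gcd = 1 (last nonzero row E).
The gcd is 1, so 38 is invertible mod 127. The last nonzero row gives 3·127 − 10·38 = 1, so t = −10. So 38^(−1) ≡ −10 ≡ 117 (mod 127). Verify: 38 · 117 = 4446 ≡ 1 (mod 127). ✓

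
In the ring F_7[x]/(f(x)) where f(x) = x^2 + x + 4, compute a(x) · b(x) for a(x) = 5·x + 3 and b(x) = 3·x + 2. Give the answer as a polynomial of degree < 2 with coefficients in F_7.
Multiply as integer polynomials: a · b = 15·x^2 + 19·x + 6. Reducing coefficients mod 7: a · b ≡ x^2 + 5·x + 6. Now divide by f(x) = x^2 + x + 4 in F_7[x], eliminating the leading term at each step:
  leading term x^2: subtract (1)·f(x) = x^2 + x + 4, leaving 4·x + 2 (coefficients mod 7)
The degree is now < 2, so this is the remainder. Hence a · b ≡ 4·x + 2 in F_7[x]/(f).

Final answer: a · b ≡ 4·x + 2 (mod f(x))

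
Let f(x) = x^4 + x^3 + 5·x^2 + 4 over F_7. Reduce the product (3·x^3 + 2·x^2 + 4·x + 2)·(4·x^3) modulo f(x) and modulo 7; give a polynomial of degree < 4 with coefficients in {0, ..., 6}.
Multiply as integer polynomials: a · b = 12·x^6 + 8·x^5 + 16·x^4 + 8·x^3. Reducing coefficients mod 7: a · b ≡ 5·x^6 + x^5 + 2·x^4 + x^3. Now divide by f(x) = x^4 + x^3 + 5·x^2 + 4 in F_7[x], eliminating the leading term at each step:
  leading term 5·x^6: subtract (5·x^2)·f(x) = 5·x^6 + 5·x^5 + 4·x^4 + 6·x^2, leaving 3·x^5 + 5·x^4 + x^3 + x^2 (coefficients mod 7)
  leading term 3·x^5: subtract (3·x)·f(x) = 3·x^5 + 3·x^4 + x^3 + 5·x, leaving 2·x^4 + x^2 + 2·x (coefficients mod 7)
  leading term 2·x^4: subtract (2)·f(x) = 2·x^4 + 2·x^3 + 3·x^2 + 1, leaving 5·x^3 + 5·x^2 + 2·x + 6 (coefficients mod 7)
The degree is now < 4, so this is the remainder. Hence a · b ≡ 5·x^3 + 5·x^2 + 2·x + 6 in F_7[x]/(f).

Final answer: a · b ≡ 5·x^3 + 5·x^2 + 2·x + 6 (mod f(x))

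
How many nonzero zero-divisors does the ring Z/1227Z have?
In Z/1227Z each nonzero element is either a unit (gcd with 1227 is 1) or a zero-divisor (gcd > 1). The number of units is φ(1227): factorise 1227 = 3 · 409, so φ(1227) = (3 − 1) · (409 − 1) = 2 · 408 = 816. The nonzero elements number 1227 − 1 = 1226. Hence the nonzero zero-divisors number 1226 − 816 = 410.

Final answer: Z/1227Z has 410 nonzero zero-divisors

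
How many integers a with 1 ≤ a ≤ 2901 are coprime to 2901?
The number of a ∈ {1, ..., 2901} with gcd(a, 2901) = 1 is by definition Euler's totient φ(2901). φ is multiplicative, with φ(p^e) = p^e − p^(e−1). Factorise 2901 = 3 · 967. Then
  φ(2901) = (3 − 1) · (967 − 1) = 2 · 966 = 1932.
So there are 1932 such integers.

Final answer: 1932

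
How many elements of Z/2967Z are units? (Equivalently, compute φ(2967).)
Z/2967Z has φ(2967) = 1848 units

An element a ∈ Z/2967Z is a unit iff gcd(a, 2967) = 1, so the number of units is φ(2967). φ is multiplicative, with φ(p^e) = p^e − p^(e−1). Factorise 2967 = 3 · 23 · 43. Then
  φ(2967) = (3 − 1) · (23 − 1) · (43 − 1) = 2 · 22 · 42 = 1848.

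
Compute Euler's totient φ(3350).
φ(3350) = 1320

φ is multiplicative, with φ(p^e) = p^e − p^(e−1). Factorise 3350 = 2 · 5^2 · 67. Then
  φ(3350) = (2 − 1) · (5^2 − 5^1) · (67 − 1) = 1 · 20 · 66 = 1320.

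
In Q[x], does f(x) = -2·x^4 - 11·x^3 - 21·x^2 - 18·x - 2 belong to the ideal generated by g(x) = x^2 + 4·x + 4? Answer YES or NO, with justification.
NO

In Q[x] the ideal (g) consists of all multiples of g, so f ∈ (g) iff g | f, i.e. iff the remainder of f on division by g is 0. Divide f by g (g is monic, so eliminate the leading term of the running remainder at each step):
  leading term -2·x^4: subtract (-2·x^2)·g(x) = -2·x^4 - 8·x^3 - 8·x^2, leaving -3·x^3 - 13·x^2 - 18·x - 2
  leading term -3·x^3: subtract (-3·x)·g(x) = -3·x^3 - 12·x^2 - 12·x, leaving -x^2 - 6·x - 2
  leading term -x^2: subtract (-1)·g(x) = -x^2 - 4·x - 4, leaving 2 - 2·x
The remainder r(x) = 2 - 2·x ≠ 0 (and deg r < deg g), so g ∤ f, i.e. f ∉ (g).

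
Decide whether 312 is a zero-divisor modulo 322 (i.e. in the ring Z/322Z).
gcd(312, 322) = 2 > 1, so 312 is not a unit in Z/322Z. In Z/nZ every nonzero non-unit is a zero-divisor: explicitly, take b = 322/gcd = 161 ≠ 0 (mod 322); then 312·161 = 50232 = 156·322, i.e. 312·161 ≡ 0 (mod 322). So 312 is a zero-divisor.

Final answer: YES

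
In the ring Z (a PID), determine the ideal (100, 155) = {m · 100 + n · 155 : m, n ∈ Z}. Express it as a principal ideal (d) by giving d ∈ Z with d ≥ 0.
In the PID Z, (a, b) is generated by gcd(a, b). Compute gcd(155, 100) with the extended Euclidean algorithm, tracking rows (r, s, t) with s·155 + t·100 = r:
  row A: (155, 1, 0)   [1·155 + 0·100 = 155]
  row B: (100, 0, 1)   [0·155 + 1·100 = 100]
  155 = 1·100 + 55   → row C = row A − 1·row B = (55, 1, −1)   [check: 1·155 − 1·100 = 55]
  100 = 1·55 + 45   → row D = row B − 1·row C = (45, −1, 2)   [check: −1·155 + 2·100 = 45]
  55 = 1·45 + 10   → row E = row C − 1·row D = (10, 2, −3)   [check: 2·155 − 3·100 = 10]
  45 = 4·10 + 5   → row F = row D − 4·row E = (5, −9, 14)   [check: −9·155 + 14·100 = 5]
  10 = 2·5 + 0   → remainder 0, stop. gcd = 5 (last nonzero row F).
So gcd(100, 155) = 5, with Bézout identity −9·155 + 14·100 = 5. Containment (⊇): the Bézout identity exhibits 5 as an element of (100, 155), giving (5) ⊆ (100, 155). Containment (⊆): since 5 | 100 and 5 | 155 (100 = 5·20, 155 = 5·31), every Z-linear combination of 100 and 155 is divisible by 5, so (100, 155) ⊆ (5). Therefore (100, 155) = (5), d = 5.

Final answer: (100, 155) = (5); d = 5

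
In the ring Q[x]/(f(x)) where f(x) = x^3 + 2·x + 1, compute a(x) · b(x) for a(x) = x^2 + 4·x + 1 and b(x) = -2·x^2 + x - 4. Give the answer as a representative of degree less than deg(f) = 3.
a · b ≡ 2·x^2 + x + 3 (mod f(x))

First multiply in Q[x] without reducing: a · b = -2·x^4 - 7·x^3 - 2·x^2 - 15·x - 4. Now divide by f(x) = x^3 + 2·x + 1, eliminating the leading term at each step:
  leading term -2·x^4: subtract (-2·x)·f(x) = -2·x^4 - 4·x^2 - 2·x, leaving -7·x^3 + 2·x^2 - 13·x - 4
  leading term -7·x^3: subtract (-7)·f(x) = -7·x^3 - 14·x - 7, leaving 2·x^2 + x + 3
The degree is now < 3, so this is the remainder. Hence a · b ≡ 2·x^2 + x + 3 in Q[x]/(f).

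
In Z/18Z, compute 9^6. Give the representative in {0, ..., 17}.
9

Use repeated squaring. Binary(6) = 110. Walk through the bits of the exponent 6 left-to-right: at each bit after the leading one, square the running value, then multiply by 9 if the bit is 1 (always reducing mod 18):
  bit 1 = 1 (leading): start with 9.
  bit 2 = 1: square 9^2 = 81 ≡ 9; bit is 1, so multiply 9·9 = 81 ≡ 9 (mod 18).
  bit 3 = 0: square 9^2 = 81 ≡ 9 (mod 18).
Final value: 9^6 ≡ 9 (mod 18).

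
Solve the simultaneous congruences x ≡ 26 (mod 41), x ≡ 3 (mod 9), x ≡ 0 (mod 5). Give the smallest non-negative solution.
x ≡ 1830 (mod 1845); the representative in [0, 1845) is 1830

The moduli 41, 9, 5 are pairwise coprime, so by the CRT there is a unique solution mod 41·9·5 = 1845.
Solve by successive substitution. Start with x ≡ 26 (mod 41).
  Combine with x ≡ 3 (mod 9): write x = 26 + 41·t and require 26 + 41·t ≡ 3 (mod 9), i.e. 41·t ≡ 3 − 26 ≡ 4 (mod 9). Since 41^(−1) ≡ 2 (mod 9) (41 ≡ 5 (mod 9)), t ≡ 2·4 ≡ 8 (mod 9). So x ≡ 26 + 41·8 = 354 (mod 369).
  Combine with x ≡ 0 (mod 5): write x = 354 + 369·t and require 354 + 369·t ≡ 0 (mod 5), i.e. 369·t ≡ 0 − 354 ≡ 1 (mod 5). Since 369^(−1) ≡ 4 (mod 5) (369 ≡ 4 (mod 5)), t ≡ 4·1 ≡ 4 (mod 5). So x ≡ 354 + 369·4 = 1830 (mod 1845).
Unique solution in [0, 1845): x = 1830.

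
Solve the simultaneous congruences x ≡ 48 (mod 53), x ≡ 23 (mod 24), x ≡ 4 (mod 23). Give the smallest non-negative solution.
The moduli 53, 24, 23 are pairwise coprime, so by the CRT there is a unique solution mod 53·24·23 = 29256.
Solve by successive substitution. Start with x ≡ 48 (mod 53).
  Combine with x ≡ 23 (mod 24): write x = 48 + 53·t and require 48 + 53·t ≡ 23 (mod 24), i.e. 53·t ≡ 23 − 48 ≡ 23 (mod 24). Since 53^(−1) ≡ 5 (mod 24) (53 ≡ 5 (mod 24)), t ≡ 5·23 ≡ 19 (mod 24). So x ≡ 48 + 53·19 = 1055 (mod 1272).
  Combine with x ≡ 4 (mod 23): write x = 1055 + 1272·t and require 1055 + 1272·t ≡ 4 (mod 23), i.e. 1272·t ≡ 4 − 1055 ≡ 7 (mod 23). Since 1272^(−1) ≡ 10 (mod 23) (1272 ≡ 7 (mod 23)), t ≡ 10·7 ≡ 1 (mod 23). So x ≡ 1055 + 1272·1 = 2327 (mod 29256).
Unique solution in [0, 29256): x = 2327.

Final answer: x ≡ 2327 (mod 29256); the representative in [0, 29256) is 2327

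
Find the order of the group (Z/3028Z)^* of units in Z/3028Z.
(Z/3028Z)^* consists of the classes a with gcd(a, 3028) = 1, so its order is φ(3028). φ is multiplicative, with φ(p^e) = p^e − p^(e−1). Factorise 3028 = 2^2 · 757. Then
  φ(3028) = (2^2 − 2^1) · (757 − 1) = 2 · 756 = 1512.
Thus |(Z/3028Z)^*| = 1512.

Final answer: |(Z/3028Z)^*| = 1512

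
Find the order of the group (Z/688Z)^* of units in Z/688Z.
|(Z/688Z)^*| = 336

(Z/688Z)^* consists of the classes a with gcd(a, 688) = 1, so its order is φ(688). φ is multiplicative, with φ(p^e) = p^e − p^(e−1). Factorise 688 = 2^4 · 43. Then
  φ(688) = (2^4 − 2^3) · (43 − 1) = 8 · 42 = 336.
Thus |(Z/688Z)^*| = 336.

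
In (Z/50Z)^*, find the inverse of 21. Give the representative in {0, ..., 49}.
21^(−1) ≡ 31 (mod 50)

Apply the extended Euclidean algorithm to (50, 21), tracking rows (r, s, t) with s·50 + t·21 = r. Each division r_prev = q·r_cur + r_new produces the new row as (previous row) − q·(current row):
  row A: (50, 1, 0)   [1·50 + 0·21 = 50]
  row B: (21, 0, 1)   [0·50 + 1·21 = 21]
  50 = 2·21 + 8   → row C = row A − 2·row B = (8, 1, −2)   [check: 1·50 − 2·21 = 8]
  21 = 2·8 + 5   → row D = row B − 2·row C = (5, −2, 5)   [check: −2·50 + 5·21 = 5]
  8 = 1·5 + 3   → row E = row C − 1·row D = (3, 3, −7)   [check: 3·50 − 7·21 = 3]
  5 = 1·3 + 2   → row F = row D − 1·row E = (2, −5, 12)   [check: −5·50 + 12·21 = 2]
  3 = 1·2 + 1   → row G = row E − 1·row F = (1, 8, −19)   [check: 8·50 − 19·21 = 1]
  2 = 2·1 + 0   → remainder 0, stop. gcd = 1 (last nonzero row G).
The gcd is 1, so 21 is invertible mod 50. The last nonzero row gives 8·50 − 19·21 = 1, so t = −19. So 21^(−1) ≡ −19 ≡ 31 (mod 50). Verify: 21 · 31 = 651 ≡ 1 (mod 50). ✓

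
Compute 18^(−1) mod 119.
18^(−1) ≡ 86 (mod 119)

Apply the extended Euclidean algorithm to (119, 18), tracking rows (r, s, t) with s·119 + t·18 = r. Each division r_prev = q·r_cur + r_new produces the new row as (previous row) − q·(current row):
  row A: (119, 1, 0)   [1·119 + 0·18 = 119]
  row B: (18, 0, 1)   [0·119 + 1·18 = 18]
  119 = 6·18 + 11   → row C = row A − 6·row B = (11, 1, −6)   [check: 1·119 − 6·18 = 11]
  18 = 1·11 + 7   → row D = row B − 1·row C = (7, −1, 7)   [check: −1·119 + 7·18 = 7]
  11 = 1·7 + 4   → row E = row C − 1·row D = (4, 2, −13)   [check: 2·119 − 13·18 = 4]
  7 = 1·4 + 3   → row F = row D − 1·row E = (3, −3, 20)   [check: −3·119 + 20·18 = 3]
  4 = 1·3 + 1   → row G = row E − 1·row F = (1, 5, −33)   [check: 5·119 − 33·18 = 1]
  3 = 3·1 + 0   → remainder 0, stop. gcd = 1 (last nonzero row G).
The gcd is 1, so 18 is invertible mod 119. The last nonzero row gives 5·119 − 33·18 = 1, so t = −33. So 18^(−1) ≡ −33 ≡ 86 (mod 119). Verify: 18 · 86 = 1548 ≡ 1 (mod 119). ✓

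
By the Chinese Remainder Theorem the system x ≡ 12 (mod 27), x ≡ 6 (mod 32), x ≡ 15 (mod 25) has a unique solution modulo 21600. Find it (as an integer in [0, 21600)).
The moduli 27, 32, 25 are pairwise coprime, so by the CRT there is a unique solution mod 27·32·25 = 21600.
Solve by successive substitution. Start with x ≡ 12 (mod 27).
  Combine with x ≡ 6 (mod 32): write x = 12 + 27·t and require 12 + 27·t ≡ 6 (mod 32), i.e. 27·t ≡ 6 − 12 ≡ 26 (mod 32). Since 27^(−1) ≡ 19 (mod 32), t ≡ 19·26 ≡ 14 (mod 32). So x ≡ 12 + 27·14 = 390 (mod 864).
  Combine with x ≡ 15 (mod 25): write x = 390 + 864·t and require 390 + 864·t ≡ 15 (mod 25), i.e. 864·t ≡ 15 − 390 ≡ 0 (mod 25). Since 864^(−1) ≡ 9 (mod 25) (864 ≡ 14 (mod 25)), t ≡ 9·0 ≡ 0 (mod 25). So x ≡ 390 + 864·0 = 390 (mod 21600).
Unique solution in [0, 21600): x = 390.

Final answer: x ≡ 390 (mod 21600); the representative in [0, 21600) is 390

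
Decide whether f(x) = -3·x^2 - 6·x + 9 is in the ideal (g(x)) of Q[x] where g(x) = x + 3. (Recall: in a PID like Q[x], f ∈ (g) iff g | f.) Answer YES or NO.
YES

In Q[x] the ideal (g) consists of all multiples of g, so f ∈ (g) iff g | f, i.e. iff the remainder of f on division by g is 0. Divide f by g (g is monic, so eliminate the leading term of the running remainder at each step):
  leading term -3·x^2: subtract (-3·x)·g(x) = -3·x^2 - 9·x, leaving 3·x + 9
  leading term 3·x: subtract (3)·g(x) = 3·x + 9, leaving 0
The remainder is 0, so f(x) = g(x) · h(x) with h(x) = 3 - 3·x. Hence g | f, i.e. f ∈ (g).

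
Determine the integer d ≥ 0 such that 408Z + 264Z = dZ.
In the PID Z, (a, b) is generated by gcd(a, b). Compute gcd(408, 264) with the extended Euclidean algorithm, tracking rows (r, s, t) with s·408 + t·264 = r:
  row A: (408, 1, 0)   [1·408 + 0·264 = 408]
  row B: (264, 0, 1)   [0·408 + 1·264 = 264]
  408 = 1·264 + 144   → row C = row A − 1·row B = (144, 1, −1)   [check: 1·408 − 1·264 = 144]
  264 = 1·144 + 120   → row D = row B − 1·row C = (120, −1, 2)   [check: −1·408 + 2·264 = 120]
  144 = 1·120 + 24   → row E = row C − 1·row D = (24, 2, −3)   [check: 2·408 − 3·264 = 24]
  120 = 5·24 + 0   → remainder 0, stop. gcd = 24 (last nonzero row E).
So gcd(408, 264) = 24, with Bézout identity 2·408 − 3·264 = 24. Containment (⊇): the Bézout identity exhibits 24 as an element of (408, 264), giving (24) ⊆ (408, 264). Containment (⊆): since 24 | 408 and 24 | 264 (408 = 24·17, 264 = 24·11), every Z-linear combination of 408 and 264 is divisible by 24, so (408, 264) ⊆ (24). Therefore (408, 264) = (24), d = 24.

Final answer: (408, 264) = (24); d = 24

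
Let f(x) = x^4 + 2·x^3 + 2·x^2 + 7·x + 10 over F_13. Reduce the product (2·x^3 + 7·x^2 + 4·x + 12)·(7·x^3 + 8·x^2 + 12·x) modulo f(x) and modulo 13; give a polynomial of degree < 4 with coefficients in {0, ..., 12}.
Multiply as integer polynomials: a · b = 14·x^6 + 65·x^5 + 108·x^4 + 200·x^3 + 144·x^2 + 144·x. Reducing coefficients mod 13: a · b ≡ x^6 + 4·x^4 + 5·x^3 + x^2 + x. Now divide by f(x) = x^4 + 2·x^3 + 2·x^2 + 7·x + 10 in F_13[x], eliminating the leading term at each step:
  leading term x^6: subtract (x^2)·f(x) = x^6 + 2·x^5 + 2·x^4 + 7·x^3 + 10·x^2, leaving 11·x^5 + 2·x^4 + 11·x^3 + 4·x^2 + x (coefficients mod 13)
  leading term 11·x^5: subtract (11·x)·f(x) = 11·x^5 + 9·x^4 + 9·x^3 + 12·x^2 + 6·x, leaving 6·x^4 + 2·x^3 + 5·x^2 + 8·x (coefficients mod 13)
  leading term 6·x^4: subtract (6)·f(x) = 6·x^4 + 12·x^3 + 12·x^2 + 3·x + 8, leaving 3·x^3 + 6·x^2 + 5·x + 5 (coefficients mod 13)
The degree is now < 4, so this is the remainder. Hence a · b ≡ 3·x^3 + 6·x^2 + 5·x + 5 in F_13[x]/(f).

Final answer: a · b ≡ 3·x^3 + 6·x^2 + 5·x + 5 (mod f(x))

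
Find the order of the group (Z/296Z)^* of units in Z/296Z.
(Z/296Z)^* consists of the classes a with gcd(a, 296) = 1, so its order is φ(296). φ is multiplicative, with φ(p^e) = p^e − p^(e−1). Factorise 296 = 2^3 · 37. Then
  φ(296) = (2^3 − 2^2) · (37 − 1) = 4 · 36 = 144.
Thus |(Z/296Z)^*| = 144.

Final answer: |(Z/296Z)^*| = 144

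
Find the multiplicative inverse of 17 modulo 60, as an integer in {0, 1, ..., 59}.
Apply the extended Euclidean algorithm to (60, 17), tracking rows (r, s, t) with s·60 + t·17 = r. Each division r_prev = q·r_cur + r_new produces the new row as (previous row) − q·(current row):
  row A: (60, 1, 0)   [1·60 + 0·17 = 60]
  row B: (17, 0, 1)   [0·60 + 1·17 = 17]
  60 = 3·17 + 9   → row C = row A − 3·row B = (9, 1, −3)   [check: 1·60 − 3·17 = 9]
  17 = 1·9 + 8   → row D = row B − 1·row C = (8, −1, 4)   [check: −1·60 + 4·17 = 8]
  9 = 1·8 + 1   → row E = row C − 1·row D = (1, 2, −7)   [check: 2·60 − 7·17 = 1]
  8 = 8·1 + 0   → remainder 0, stop. gcd = 1 (last nonzero row E).
The gcd is 1, so 17 is invertible mod 60. The last nonzero row gives 2·60 − 7·17 = 1, so t = −7. So 17^(−1) ≡ −7 ≡ 53 (mod 60). Verify: 17 · 53 = 901 ≡ 1 (mod 60). ✓

Final answer: 17^(−1) ≡ 53 (mod 60)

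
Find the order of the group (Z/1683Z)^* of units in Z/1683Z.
(Z/1683Z)^* consists of the classes a with gcd(a, 1683) = 1, so its order is φ(1683). φ is multiplicative, with φ(p^e) = p^e − p^(e−1). Factorise 1683 = 3^2 · 11 · 17. Then
  φ(1683) = (3^2 − 3^1) · (11 − 1) · (17 − 1) = 6 · 10 · 16 = 960.
Thus |(Z/1683Z)^*| = 960.

Final answer: |(Z/1683Z)^*| = 960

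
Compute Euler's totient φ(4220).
φ(4220) = 1680

φ is multiplicative, with φ(p^e) = p^e − p^(e−1). Factorise 4220 = 2^2 · 5 · 211. Then
  φ(4220) = (2^2 − 2^1) · (5 − 1) · (211 − 1) = 2 · 4 · 210 = 1680.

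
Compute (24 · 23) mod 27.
12

Both factors are already reduced mod 27. 24 · 23 = 552. Dividing by 27: 552 = 20·27 + 12. So (24 · 23) mod 27 = 12.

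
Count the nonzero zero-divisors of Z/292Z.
Z/292Z has 147 nonzero zero-divisors

In Z/292Z each nonzero element is either a unit (gcd with 292 is 1) or a zero-divisor (gcd > 1). The number of units is φ(292): factorise 292 = 2^2 · 73, so φ(292) = (2^2 − 2^1) · (73 − 1) = 2 · 72 = 144. The nonzero elements number 292 − 1 = 291. Hence the nonzero zero-divisors number 291 − 144 = 147.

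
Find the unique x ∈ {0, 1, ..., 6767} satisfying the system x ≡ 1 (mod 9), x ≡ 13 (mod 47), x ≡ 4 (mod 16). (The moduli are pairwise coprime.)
x ≡ 2692 (mod 6768); the representative in [0, 6768) is 2692

The moduli 9, 47, 16 are pairwise coprime, so by the CRT there is a unique solution mod 9·47·16 = 6768.
Solve by successive substitution. Start with x ≡ 1 (mod 9).
  Combine with x ≡ 13 (mod 47): write x = 1 + 9·t and require 1 + 9·t ≡ 13 (mod 47), i.e. 9·t ≡ 13 − 1 ≡ 12 (mod 47). Since 9^(−1) ≡ 21 (mod 47), t ≡ 21·12 ≡ 17 (mod 47). So x ≡ 1 + 9·17 = 154 (mod 423).
  Combine with x ≡ 4 (mod 16): write x = 154 + 423·t and require 154 + 423·t ≡ 4 (mod 16), i.e. 423·t ≡ 4 − 154 ≡ 10 (mod 16). Since 423^(−1) ≡ 7 (mod 16) (423 ≡ 7 (mod 16)), t ≡ 7·10 ≡ 6 (mod 16). So x ≡ 154 + 423·6 = 2692 (mod 6768).
Unique solution in [0, 6768): x = 2692.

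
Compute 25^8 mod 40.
Use repeated squaring. Binary(8) = 1000. Walk through the bits of the exponent 8 left-to-right: at each bit after the leading one, square the running value, then multiply by 25 if the bit is 1 (always reducing mod 40):
  bit 1 = 1 (leading): start with 25.
  bit 2 = 0: square 25^2 = 625 ≡ 25 (mod 40).
  bit 3 = 0: square 25^2 = 625 ≡ 25 (mod 40).
  bit 4 = 0: square 25^2 = 625 ≡ 25 (mod 40).
Final value: 25^8 ≡ 25 (mod 40).

Final answer: 25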